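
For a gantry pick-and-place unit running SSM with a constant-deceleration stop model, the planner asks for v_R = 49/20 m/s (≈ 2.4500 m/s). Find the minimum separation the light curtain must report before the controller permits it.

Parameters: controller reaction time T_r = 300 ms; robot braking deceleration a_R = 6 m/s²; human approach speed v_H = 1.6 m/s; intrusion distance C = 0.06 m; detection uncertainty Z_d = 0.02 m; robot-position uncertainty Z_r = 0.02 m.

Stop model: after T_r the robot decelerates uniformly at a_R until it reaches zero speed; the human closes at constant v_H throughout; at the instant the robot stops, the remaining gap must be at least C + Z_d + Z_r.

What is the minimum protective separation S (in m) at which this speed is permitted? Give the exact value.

T_s = v_R/a_R = (49/20)/6 = 0.4083 s
robot in T_r: 2.4500·0.3000 = 0.7350 m
braking distance = 2.4500²/(2·6.0000) = 0.5002 m
person approaches 1.6000·(0.3000+0.4083) = 1.1333 m
C+Z_d+Z_r = 0.0600+0.0200+0.0200 = 0.1000 m
S_min ≈ 0.7350+0.5002+1.1333+0.1000  ⇒  S_min = 11849/4800 m

S_min = 11849/4800 m = 2.4685 m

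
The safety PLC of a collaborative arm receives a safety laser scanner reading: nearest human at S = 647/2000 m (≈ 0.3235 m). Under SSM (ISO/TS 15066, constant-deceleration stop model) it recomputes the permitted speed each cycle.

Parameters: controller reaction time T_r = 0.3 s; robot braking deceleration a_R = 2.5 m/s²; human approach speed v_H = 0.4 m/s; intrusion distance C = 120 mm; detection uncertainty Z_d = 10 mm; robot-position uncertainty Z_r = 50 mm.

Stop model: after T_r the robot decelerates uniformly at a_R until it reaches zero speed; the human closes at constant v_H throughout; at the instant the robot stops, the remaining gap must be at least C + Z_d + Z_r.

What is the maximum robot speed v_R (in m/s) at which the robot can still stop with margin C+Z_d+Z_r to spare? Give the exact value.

v_R_max = 1/20 m/s = 0.0500 m/s

collect terms ⇒ (1/5)·v_R² + (23/50)·v_R + (-47/2000) = 0
  disc = (23/50)² − 4·(1/5)·(-47/2000) = 144/625 ; √disc = 12/25
  v_R = (−(23/50) + 12/25) / (2·(1/5)) = 1/20 m/s
check:
T_s = v_R/a_R = (1/20)/(5/2) = 0.0200 s
reaction-phase robot travel = 0.0500·0.3000 = 0.0150 m
braking distance = 0.0500²/(2·2.5000) = 0.0005 m
human over T_r+T_s: 0.4000·(0.3000+0.0200) = 0.1280 m
residual clearance needed = 0.1200+0.0100+0.0500 = 0.1800 m
sum ≈ 0.0150+0.0005+0.1280+0.1800 ≈ 0.3235 m = S ✓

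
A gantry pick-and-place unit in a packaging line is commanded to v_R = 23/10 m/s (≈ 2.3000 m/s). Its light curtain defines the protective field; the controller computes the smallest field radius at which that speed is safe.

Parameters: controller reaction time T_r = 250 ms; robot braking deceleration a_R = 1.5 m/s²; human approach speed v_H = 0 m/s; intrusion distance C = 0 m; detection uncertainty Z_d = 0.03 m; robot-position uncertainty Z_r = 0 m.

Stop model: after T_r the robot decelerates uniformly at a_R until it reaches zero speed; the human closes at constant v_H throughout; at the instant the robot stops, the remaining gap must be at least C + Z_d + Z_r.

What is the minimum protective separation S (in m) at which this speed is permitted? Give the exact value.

braking lasts T_s = (23/10)/(3/2) = 1.5333 s
robot covers v_R·T_r = 2.3000·0.2500 = 0.5750 m before braking
braking distance = 2.3000²/(2·1.5000) = 1.7633 m
human closes 0.0000·1.7833 = 0.0000 m
margins: 0.0000+0.0300+0.0000 = 0.0300 m
S_min ≈ 0.5750+1.7633+0.0000+0.0300  ⇒  S_min = 1421/600 m

S_min = 1421/600 m = 2.3683 m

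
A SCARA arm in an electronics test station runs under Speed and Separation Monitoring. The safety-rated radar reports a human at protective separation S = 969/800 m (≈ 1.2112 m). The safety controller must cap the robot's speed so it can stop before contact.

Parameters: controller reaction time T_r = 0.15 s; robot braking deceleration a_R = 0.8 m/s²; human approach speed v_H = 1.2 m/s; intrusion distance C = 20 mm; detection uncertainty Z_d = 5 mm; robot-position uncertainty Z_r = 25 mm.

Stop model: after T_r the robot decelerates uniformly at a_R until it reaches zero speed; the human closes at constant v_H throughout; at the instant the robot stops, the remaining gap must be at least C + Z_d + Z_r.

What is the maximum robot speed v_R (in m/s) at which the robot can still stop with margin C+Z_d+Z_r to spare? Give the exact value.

at the boundary: (5/8)·v² + (33/20)·v + (-157/160) = 0
  disc = (33/20)² − 4·(5/8)·(-157/160) = 8281/1600 ; √disc = 91/40
  v_R = (−(33/20) + 91/40) / (2·(5/8)) = 1/2 m/s
check:
stop time T_s = (1/2)/(4/5) = 0.6250 s
robot covers v_R·T_r = 0.5000·0.1500 = 0.0750 m before braking
robot under decel: 0.5000²/(2·0.8000) = 0.1562 m
human over T_r+T_s: 1.2000·(0.1500+0.6250) = 0.9300 m
margins: 0.0200+0.0050+0.0250 = 0.0500 m
sum ≈ 0.0750+0.1562+0.9300+0.0500 ≈ 1.2112 m = S ✓

v_R_max = 1/2 m/s = 0.5000 m/s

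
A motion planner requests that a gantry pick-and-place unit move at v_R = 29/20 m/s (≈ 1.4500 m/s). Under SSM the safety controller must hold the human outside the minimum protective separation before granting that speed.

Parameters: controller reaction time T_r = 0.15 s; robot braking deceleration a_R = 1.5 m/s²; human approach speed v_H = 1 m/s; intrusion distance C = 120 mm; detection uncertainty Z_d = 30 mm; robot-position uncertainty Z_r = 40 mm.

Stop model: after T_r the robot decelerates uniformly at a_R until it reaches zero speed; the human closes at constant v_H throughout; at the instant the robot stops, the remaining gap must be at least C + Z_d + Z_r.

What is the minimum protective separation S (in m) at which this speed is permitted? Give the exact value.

T_s = v_R/a_R = (29/20)/(3/2) = 0.9667 s
reaction-phase robot travel = 1.4500·0.1500 = 0.2175 m
braking distance = 1.4500²/(2·1.5000) = 0.7008 m
human over T_r+T_s: 1.0000·(0.1500+0.9667) = 1.1167 m
residual clearance needed = 0.1200+0.0300+0.0400 = 0.1900 m
S_min ≈ 0.2175+0.7008+1.1167+0.1900  ⇒  S_min = 89/40 m

S_min = 89/40 m = 2.2250 m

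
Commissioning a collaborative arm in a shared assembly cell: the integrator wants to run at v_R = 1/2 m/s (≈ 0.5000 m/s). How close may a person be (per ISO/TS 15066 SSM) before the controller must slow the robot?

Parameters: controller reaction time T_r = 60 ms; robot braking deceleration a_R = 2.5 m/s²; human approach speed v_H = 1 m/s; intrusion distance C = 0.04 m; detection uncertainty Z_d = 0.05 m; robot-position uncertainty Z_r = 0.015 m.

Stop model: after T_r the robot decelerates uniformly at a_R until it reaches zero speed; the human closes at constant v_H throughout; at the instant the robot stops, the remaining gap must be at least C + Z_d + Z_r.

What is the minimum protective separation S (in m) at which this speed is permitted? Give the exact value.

T_s = v_R/a_R = (1/2)/(5/2) = 0.2000 s
robot covers v_R·T_r = 0.5000·0.0600 = 0.0300 m before braking
robot covers 0.5000·0.2000 − ½·2.5000·0.2000² = 0.0500 m while stopping
human closes 1.0000·0.2600 = 0.2600 m
residual clearance needed = 0.0400+0.0500+0.0150 = 0.1050 m
S_min ≈ 0.0300+0.0500+0.2600+0.1050  ⇒  S_min = 89/200 m

S_min = 89/200 m = 0.4450 m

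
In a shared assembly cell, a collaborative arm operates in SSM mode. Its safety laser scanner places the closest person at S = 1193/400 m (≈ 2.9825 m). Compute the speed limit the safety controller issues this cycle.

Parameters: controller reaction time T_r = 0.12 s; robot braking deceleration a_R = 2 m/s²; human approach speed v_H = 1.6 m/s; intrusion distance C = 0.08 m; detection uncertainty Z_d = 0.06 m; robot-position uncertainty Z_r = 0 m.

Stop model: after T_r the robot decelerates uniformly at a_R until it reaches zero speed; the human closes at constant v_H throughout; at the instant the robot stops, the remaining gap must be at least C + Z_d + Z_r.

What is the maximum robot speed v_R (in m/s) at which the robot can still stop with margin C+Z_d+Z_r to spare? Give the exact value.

v_R_max = 19/10 m/s = 1.9000 m/s

quadratic (1/4)·v² + (23/25)·v + (-5301/2000) = 0
  disc = (23/25)² − 4·(1/4)·(-5301/2000) = 34969/10000 ; √disc = 187/100
  v_R = (−(23/25) + 187/100) / (2·(1/4)) = 19/10 m/s
check:
T_s = v_R/a_R = (19/10)/2 = 0.9500 s
reaction-phase robot travel = 1.9000·0.1200 = 0.2280 m
robot under decel: 1.9000²/(2·2.0000) = 0.9025 m
person approaches 1.6000·(0.1200+0.9500) = 1.7120 m
C+Z_d+Z_r = 0.0800+0.0600+0.0000 = 0.1400 m
sum ≈ 0.2280+0.9025+1.7120+0.1400 ≈ 2.9825 m = S ✓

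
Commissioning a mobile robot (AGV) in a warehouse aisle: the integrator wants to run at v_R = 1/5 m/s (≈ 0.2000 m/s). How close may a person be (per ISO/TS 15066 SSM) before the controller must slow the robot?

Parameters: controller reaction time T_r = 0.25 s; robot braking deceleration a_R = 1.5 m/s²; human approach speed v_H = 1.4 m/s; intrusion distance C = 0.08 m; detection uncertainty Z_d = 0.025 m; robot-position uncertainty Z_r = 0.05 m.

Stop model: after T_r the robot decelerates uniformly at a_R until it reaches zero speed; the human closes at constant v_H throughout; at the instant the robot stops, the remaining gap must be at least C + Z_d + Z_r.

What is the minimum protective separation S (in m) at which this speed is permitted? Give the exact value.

S_min = 151/200 m = 0.7550 m

stop time T_s = (1/5)/(3/2) = 0.1333 s
robot in T_r: 0.2000·0.2500 = 0.0500 m
braking distance = 0.2000²/(2·1.5000) = 0.0133 m
human closes 1.4000·0.3833 = 0.5367 m
margins: 0.0800+0.0250+0.0500 = 0.1550 m
S_min ≈ 0.0500+0.0133+0.5367+0.1550  ⇒  S_min = 151/200 m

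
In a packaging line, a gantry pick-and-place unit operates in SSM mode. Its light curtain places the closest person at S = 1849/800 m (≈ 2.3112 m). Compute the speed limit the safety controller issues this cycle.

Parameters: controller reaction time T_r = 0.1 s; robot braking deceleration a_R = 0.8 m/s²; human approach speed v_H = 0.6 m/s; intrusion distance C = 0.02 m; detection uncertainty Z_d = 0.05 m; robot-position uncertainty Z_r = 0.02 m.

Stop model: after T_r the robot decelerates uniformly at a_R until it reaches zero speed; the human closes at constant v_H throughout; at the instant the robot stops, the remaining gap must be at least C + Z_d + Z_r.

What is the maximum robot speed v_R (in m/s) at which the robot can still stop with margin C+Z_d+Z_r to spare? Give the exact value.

at the boundary: (5/8)·v² + (17/20)·v + (-1729/800) = 0
  disc = (17/20)² − 4·(5/8)·(-1729/800) = 9801/1600 ; √disc = 99/40
  v_R = (−(17/20) + 99/40) / (2·(5/8)) = 13/10 m/s
check:
T_s = v_R/a_R = (13/10)/(4/5) = 1.6250 s
robot covers v_R·T_r = 1.3000·0.1000 = 0.1300 m before braking
robot covers 1.3000·1.6250 − ½·0.8000·1.6250² = 1.0562 m while stopping
human over T_r+T_s: 0.6000·(0.1000+1.6250) = 1.0350 m
C+Z_d+Z_r = 0.0200+0.0500+0.0200 = 0.0900 m
sum ≈ 0.1300+1.0562+1.0350+0.0900 ≈ 2.3112 m = S ✓

v_R_max = 13/10 m/s = 1.3000 m/s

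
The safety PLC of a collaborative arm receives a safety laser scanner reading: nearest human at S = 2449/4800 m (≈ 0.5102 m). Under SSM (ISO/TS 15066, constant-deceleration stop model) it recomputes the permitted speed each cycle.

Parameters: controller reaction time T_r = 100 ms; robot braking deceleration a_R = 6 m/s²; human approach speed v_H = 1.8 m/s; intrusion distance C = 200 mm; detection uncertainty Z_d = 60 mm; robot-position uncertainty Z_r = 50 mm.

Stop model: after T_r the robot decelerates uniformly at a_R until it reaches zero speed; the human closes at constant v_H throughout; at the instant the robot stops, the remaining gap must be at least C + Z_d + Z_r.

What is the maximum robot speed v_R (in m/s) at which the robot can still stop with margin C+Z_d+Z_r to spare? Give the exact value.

v_R_max = 1/20 m/s = 0.0500 m/s

quadratic (1/12)·v² + (2/5)·v + (-97/4800) = 0
  disc = (2/5)² − 4·(1/12)·(-97/4800) = 2401/14400 ; √disc = 49/120
  v_R = (−(2/5) + 49/120) / (2·(1/12)) = 1/20 m/s
check:
braking lasts T_s = (1/20)/6 = 0.0083 s
reaction-phase robot travel = 0.0500·0.1000 = 0.0050 m
robot covers 0.0500·0.0083 − ½·6.0000·0.0083² = 0.0002 m while stopping
person approaches 1.8000·(0.1000+0.0083) = 0.1950 m
residual clearance needed = 0.2000+0.0600+0.0500 = 0.3100 m
sum ≈ 0.0050+0.0002+0.1950+0.3100 ≈ 0.5102 m = S ✓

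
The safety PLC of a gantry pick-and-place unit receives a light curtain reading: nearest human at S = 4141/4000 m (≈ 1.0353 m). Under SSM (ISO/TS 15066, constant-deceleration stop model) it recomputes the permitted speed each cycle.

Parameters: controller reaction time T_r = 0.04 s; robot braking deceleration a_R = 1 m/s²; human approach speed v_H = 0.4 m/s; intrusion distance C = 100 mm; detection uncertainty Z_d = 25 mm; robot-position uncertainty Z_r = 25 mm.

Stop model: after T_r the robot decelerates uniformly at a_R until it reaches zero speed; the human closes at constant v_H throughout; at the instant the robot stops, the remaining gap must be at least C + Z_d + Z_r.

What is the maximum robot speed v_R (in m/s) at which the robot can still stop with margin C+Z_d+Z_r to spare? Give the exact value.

v_R_max = 19/20 m/s = 0.9500 m/s

quadratic (1/2)·v² + (11/25)·v + (-3477/4000) = 0
  disc = (11/25)² − 4·(1/2)·(-3477/4000) = 19321/10000 ; √disc = 139/100
  v_R = (−(11/25) + 139/100) / (2·(1/2)) = 19/20 m/s
check:
T_s = v_R/a_R = (19/20)/1 = 0.9500 s
robot covers v_R·T_r = 0.9500·0.0400 = 0.0380 m before braking
robot covers 0.9500·0.9500 − ½·1.0000·0.9500² = 0.4512 m while stopping
human over T_r+T_s: 0.4000·(0.0400+0.9500) = 0.3960 m
C+Z_d+Z_r = 0.1000+0.0250+0.0250 = 0.1500 m
sum ≈ 0.0380+0.4512+0.3960+0.1500 ≈ 1.0353 m = S ✓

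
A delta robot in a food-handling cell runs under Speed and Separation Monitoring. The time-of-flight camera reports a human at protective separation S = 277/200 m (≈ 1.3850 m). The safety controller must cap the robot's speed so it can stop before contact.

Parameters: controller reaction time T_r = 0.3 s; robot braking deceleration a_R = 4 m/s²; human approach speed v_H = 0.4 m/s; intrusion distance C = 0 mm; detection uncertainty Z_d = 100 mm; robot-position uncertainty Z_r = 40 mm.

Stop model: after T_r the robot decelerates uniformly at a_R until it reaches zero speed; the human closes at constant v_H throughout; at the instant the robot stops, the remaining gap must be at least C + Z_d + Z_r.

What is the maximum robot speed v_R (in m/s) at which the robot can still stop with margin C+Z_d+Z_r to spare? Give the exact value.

v_R_max = 9/5 m/s = 1.8000 m/s

at the boundary: (1/8)·v² + (2/5)·v + (-9/8) = 0
  disc = (2/5)² − 4·(1/8)·(-9/8) = 289/400 ; √disc = 17/20
  v_R = (−(2/5) + 17/20) / (2·(1/8)) = 9/5 m/s
check:
stop time T_s = (9/5)/4 = 0.4500 s
robot covers v_R·T_r = 1.8000·0.3000 = 0.5400 m before braking
braking distance = 1.8000²/(2·4.0000) = 0.4050 m
human closes 0.4000·0.7500 = 0.3000 m
margins: 0.0000+0.1000+0.0400 = 0.1400 m
sum ≈ 0.5400+0.4050+0.3000+0.1400 ≈ 1.3850 m = S ✓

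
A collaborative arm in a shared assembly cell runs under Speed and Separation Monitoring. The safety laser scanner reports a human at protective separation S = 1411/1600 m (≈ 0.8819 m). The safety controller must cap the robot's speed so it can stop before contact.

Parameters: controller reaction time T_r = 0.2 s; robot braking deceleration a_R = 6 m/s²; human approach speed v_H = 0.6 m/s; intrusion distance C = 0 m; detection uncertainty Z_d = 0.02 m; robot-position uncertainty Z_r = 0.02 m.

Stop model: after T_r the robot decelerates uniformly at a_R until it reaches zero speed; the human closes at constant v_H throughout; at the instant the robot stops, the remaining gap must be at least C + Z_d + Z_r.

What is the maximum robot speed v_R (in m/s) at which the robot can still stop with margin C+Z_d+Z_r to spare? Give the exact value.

at the boundary: (1/12)·v² + (3/10)·v + (-231/320) = 0
  disc = (3/10)² − 4·(1/12)·(-231/320) = 529/1600 ; √disc = 23/40
  v_R = (−(3/10) + 23/40) / (2·(1/12)) = 33/20 m/s
check:
stop time T_s = (33/20)/6 = 0.2750 s
robot covers v_R·T_r = 1.6500·0.2000 = 0.3300 m before braking
robot under decel: 1.6500²/(2·6.0000) = 0.2269 m
human over T_r+T_s: 0.6000·(0.2000+0.2750) = 0.2850 m
residual clearance needed = 0.0000+0.0200+0.0200 = 0.0400 m
sum ≈ 0.3300+0.2269+0.2850+0.0400 ≈ 0.8819 m = S ✓

v_R_max = 33/20 m/s = 1.6500 m/s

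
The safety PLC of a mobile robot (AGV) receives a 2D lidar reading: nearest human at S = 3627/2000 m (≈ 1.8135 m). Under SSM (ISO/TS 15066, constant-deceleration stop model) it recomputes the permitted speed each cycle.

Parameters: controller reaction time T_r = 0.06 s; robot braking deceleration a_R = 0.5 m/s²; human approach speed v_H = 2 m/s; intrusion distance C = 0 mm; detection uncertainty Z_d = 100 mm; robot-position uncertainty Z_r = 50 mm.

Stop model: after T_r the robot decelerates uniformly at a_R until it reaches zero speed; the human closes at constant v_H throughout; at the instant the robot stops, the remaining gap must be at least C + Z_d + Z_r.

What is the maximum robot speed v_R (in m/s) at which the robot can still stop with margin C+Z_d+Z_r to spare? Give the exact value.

quadratic (1)·v² + (203/50)·v + (-3087/2000) = 0
  disc = (203/50)² − 4·(1)·(-3087/2000) = 14161/625 ; √disc = 119/25
  v_R = (−(203/50) + 119/25) / (2·(1)) = 7/20 m/s
check:
stop time T_s = (7/20)/(1/2) = 0.7000 s
reaction-phase robot travel = 0.3500·0.0600 = 0.0210 m
robot under decel: 0.3500²/(2·0.5000) = 0.1225 m
person approaches 2.0000·(0.0600+0.7000) = 1.5200 m
margins: 0.0000+0.1000+0.0500 = 0.1500 m
sum ≈ 0.0210+0.1225+1.5200+0.1500 ≈ 1.8135 m = S ✓

v_R_max = 7/20 m/s = 0.3500 m/s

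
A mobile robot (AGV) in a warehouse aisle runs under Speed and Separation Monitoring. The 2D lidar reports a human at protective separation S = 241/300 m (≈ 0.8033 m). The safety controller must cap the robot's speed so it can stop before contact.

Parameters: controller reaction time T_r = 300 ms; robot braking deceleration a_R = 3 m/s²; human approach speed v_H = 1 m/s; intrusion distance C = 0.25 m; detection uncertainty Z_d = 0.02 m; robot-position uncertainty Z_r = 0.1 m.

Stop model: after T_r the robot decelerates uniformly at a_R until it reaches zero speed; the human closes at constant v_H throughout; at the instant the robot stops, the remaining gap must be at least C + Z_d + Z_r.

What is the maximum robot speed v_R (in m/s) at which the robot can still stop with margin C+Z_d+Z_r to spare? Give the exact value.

v_R_max = 1/5 m/s = 0.2000 m/s

collect terms ⇒ (1/6)·v_R² + (19/30)·v_R + (-2/15) = 0
  disc = (19/30)² − 4·(1/6)·(-2/15) = 49/100 ; √disc = 7/10
  v_R = (−(19/30) + 7/10) / (2·(1/6)) = 1/5 m/s
check:
braking lasts T_s = (1/5)/3 = 0.0667 s
robot covers v_R·T_r = 0.2000·0.3000 = 0.0600 m before braking
braking distance = 0.2000²/(2·3.0000) = 0.0067 m
human over T_r+T_s: 1.0000·(0.3000+0.0667) = 0.3667 m
margins: 0.2500+0.0200+0.1000 = 0.3700 m
sum ≈ 0.0600+0.0067+0.3667+0.3700 ≈ 0.8033 m = S ✓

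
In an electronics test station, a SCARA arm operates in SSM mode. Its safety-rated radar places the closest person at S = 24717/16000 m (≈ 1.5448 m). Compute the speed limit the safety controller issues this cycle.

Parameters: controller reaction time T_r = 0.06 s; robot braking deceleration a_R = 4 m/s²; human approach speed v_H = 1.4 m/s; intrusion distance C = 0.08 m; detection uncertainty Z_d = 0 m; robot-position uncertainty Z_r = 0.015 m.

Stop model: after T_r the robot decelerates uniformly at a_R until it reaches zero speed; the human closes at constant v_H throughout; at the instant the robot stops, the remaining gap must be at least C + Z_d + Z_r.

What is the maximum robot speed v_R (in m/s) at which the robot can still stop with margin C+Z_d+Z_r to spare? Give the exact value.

v_R_max = 41/20 m/s = 2.0500 m/s

at the boundary: (1/8)·v² + (41/100)·v + (-21853/16000) = 0
  disc = (41/100)² − 4·(1/8)·(-21853/16000) = 136161/160000 ; √disc = 369/400
  v_R = (−(41/100) + 369/400) / (2·(1/8)) = 41/20 m/s
check:
braking lasts T_s = (41/20)/4 = 0.5125 s
robot in T_r: 2.0500·0.0600 = 0.1230 m
braking distance = 2.0500²/(2·4.0000) = 0.5253 m
human closes 1.4000·0.5725 = 0.8015 m
residual clearance needed = 0.0800+0.0000+0.0150 = 0.0950 m
sum ≈ 0.1230+0.5253+0.8015+0.0950 ≈ 1.5448 m = S ✓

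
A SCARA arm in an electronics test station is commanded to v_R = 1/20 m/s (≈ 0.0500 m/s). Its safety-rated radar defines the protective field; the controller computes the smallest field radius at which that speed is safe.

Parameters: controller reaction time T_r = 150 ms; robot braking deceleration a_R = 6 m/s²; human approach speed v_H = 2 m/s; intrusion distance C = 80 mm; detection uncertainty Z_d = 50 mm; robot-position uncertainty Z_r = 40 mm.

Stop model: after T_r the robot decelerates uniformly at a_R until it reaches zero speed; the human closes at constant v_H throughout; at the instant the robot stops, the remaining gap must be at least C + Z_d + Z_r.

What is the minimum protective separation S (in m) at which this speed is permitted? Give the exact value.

S_min = 791/1600 m = 0.4944 m

T_s = v_R/a_R = (1/20)/6 = 0.0083 s
robot covers v_R·T_r = 0.0500·0.1500 = 0.0075 m before braking
braking distance = 0.0500²/(2·6.0000) = 0.0002 m
person approaches 2.0000·(0.1500+0.0083) = 0.3167 m
margins: 0.0800+0.0500+0.0400 = 0.1700 m
S_min ≈ 0.0075+0.0002+0.3167+0.1700  ⇒  S_min = 791/1600 m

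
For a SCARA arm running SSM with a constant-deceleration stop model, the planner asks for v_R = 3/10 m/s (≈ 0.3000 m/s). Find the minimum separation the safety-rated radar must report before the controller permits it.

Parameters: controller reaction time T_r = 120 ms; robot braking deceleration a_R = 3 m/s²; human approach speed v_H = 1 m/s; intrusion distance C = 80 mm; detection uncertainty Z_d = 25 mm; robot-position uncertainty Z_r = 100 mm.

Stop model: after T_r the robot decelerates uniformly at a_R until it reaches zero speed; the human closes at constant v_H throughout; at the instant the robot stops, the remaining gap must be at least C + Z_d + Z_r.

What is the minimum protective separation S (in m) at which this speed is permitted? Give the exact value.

T_s = v_R/a_R = (3/10)/3 = 0.1000 s
robot covers v_R·T_r = 0.3000·0.1200 = 0.0360 m before braking
robot covers 0.3000·0.1000 − ½·3.0000·0.1000² = 0.0150 m while stopping
person approaches 1.0000·(0.1200+0.1000) = 0.2200 m
residual clearance needed = 0.0800+0.0250+0.1000 = 0.2050 m
S_min ≈ 0.0360+0.0150+0.2200+0.2050  ⇒  S_min = 119/250 m

S_min = 119/250 m = 0.4760 m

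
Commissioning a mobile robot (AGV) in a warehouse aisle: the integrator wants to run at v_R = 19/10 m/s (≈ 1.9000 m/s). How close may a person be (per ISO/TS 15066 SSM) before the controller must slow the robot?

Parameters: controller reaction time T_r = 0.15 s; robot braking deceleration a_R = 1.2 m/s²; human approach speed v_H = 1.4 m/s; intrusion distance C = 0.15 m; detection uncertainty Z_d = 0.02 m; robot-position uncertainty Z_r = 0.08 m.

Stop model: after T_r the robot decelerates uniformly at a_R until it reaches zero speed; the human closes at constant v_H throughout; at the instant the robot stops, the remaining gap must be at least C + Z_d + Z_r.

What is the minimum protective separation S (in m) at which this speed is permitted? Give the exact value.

S_min = 5359/1200 m = 4.4658 m

braking lasts T_s = (19/10)/(6/5) = 1.5833 s
reaction-phase robot travel = 1.9000·0.1500 = 0.2850 m
braking distance = 1.9000²/(2·1.2000) = 1.5042 m
human closes 1.4000·1.7333 = 2.4267 m
C+Z_d+Z_r = 0.1500+0.0200+0.0800 = 0.2500 m
S_min ≈ 0.2850+1.5042+2.4267+0.2500  ⇒  S_min = 5359/1200 m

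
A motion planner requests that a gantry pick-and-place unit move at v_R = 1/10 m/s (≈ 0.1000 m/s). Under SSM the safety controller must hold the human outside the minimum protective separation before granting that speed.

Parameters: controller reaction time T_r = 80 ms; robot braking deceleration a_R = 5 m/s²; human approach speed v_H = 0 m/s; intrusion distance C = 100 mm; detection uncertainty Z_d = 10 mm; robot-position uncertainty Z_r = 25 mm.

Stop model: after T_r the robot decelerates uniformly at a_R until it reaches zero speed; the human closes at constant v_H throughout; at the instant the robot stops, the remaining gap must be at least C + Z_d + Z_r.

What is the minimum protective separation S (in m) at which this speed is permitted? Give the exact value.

braking lasts T_s = (1/10)/5 = 0.0200 s
reaction-phase robot travel = 0.1000·0.0800 = 0.0080 m
robot covers 0.1000·0.0200 − ½·5.0000·0.0200² = 0.0010 m while stopping
person approaches 0.0000·(0.0800+0.0200) = 0.0000 m
residual clearance needed = 0.1000+0.0100+0.0250 = 0.1350 m
S_min ≈ 0.0080+0.0010+0.0000+0.1350  ⇒  S_min = 18/125 m

S_min = 18/125 m = 0.1440 m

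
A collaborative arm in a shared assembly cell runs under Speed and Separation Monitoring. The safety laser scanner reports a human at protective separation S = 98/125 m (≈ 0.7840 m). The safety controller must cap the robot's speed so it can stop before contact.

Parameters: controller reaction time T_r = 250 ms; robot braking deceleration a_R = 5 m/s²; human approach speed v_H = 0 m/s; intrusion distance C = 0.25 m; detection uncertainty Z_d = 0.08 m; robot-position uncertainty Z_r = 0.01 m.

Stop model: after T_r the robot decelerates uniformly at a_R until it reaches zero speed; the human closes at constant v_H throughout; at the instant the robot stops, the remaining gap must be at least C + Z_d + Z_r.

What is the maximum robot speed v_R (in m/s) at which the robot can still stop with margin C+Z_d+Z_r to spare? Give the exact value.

v_R_max = 6/5 m/s = 1.2000 m/s

quadratic (1/10)·v² + (1/4)·v + (-111/250) = 0
  disc = (1/4)² − 4·(1/10)·(-111/250) = 2401/10000 ; √disc = 49/100
  v_R = (−(1/4) + 49/100) / (2·(1/10)) = 6/5 m/s
check:
stop time T_s = (6/5)/5 = 0.2400 s
reaction-phase robot travel = 1.2000·0.2500 = 0.3000 m
braking distance = 1.2000²/(2·5.0000) = 0.1440 m
human over T_r+T_s: 0.0000·(0.2500+0.2400) = 0.0000 m
margins: 0.2500+0.0800+0.0100 = 0.3400 m
sum ≈ 0.3000+0.1440+0.0000+0.3400 ≈ 0.7840 m = S ✓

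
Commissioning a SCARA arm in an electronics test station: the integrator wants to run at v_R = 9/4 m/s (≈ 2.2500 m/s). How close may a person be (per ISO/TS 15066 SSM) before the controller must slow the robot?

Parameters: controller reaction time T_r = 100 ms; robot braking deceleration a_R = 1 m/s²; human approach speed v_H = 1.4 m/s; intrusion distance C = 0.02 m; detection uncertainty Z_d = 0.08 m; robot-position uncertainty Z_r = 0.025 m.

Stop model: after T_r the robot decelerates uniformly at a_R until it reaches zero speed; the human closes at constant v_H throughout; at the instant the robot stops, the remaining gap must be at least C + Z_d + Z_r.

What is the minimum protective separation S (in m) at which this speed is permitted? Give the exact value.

S_min = 4937/800 m = 6.1712 m

T_s = v_R/a_R = (9/4)/1 = 2.2500 s
reaction-phase robot travel = 2.2500·0.1000 = 0.2250 m
braking distance = 2.2500²/(2·1.0000) = 2.5312 m
human over T_r+T_s: 1.4000·(0.1000+2.2500) = 3.2900 m
residual clearance needed = 0.0200+0.0800+0.0250 = 0.1250 m
S_min ≈ 0.2250+2.5312+3.2900+0.1250  ⇒  S_min = 4937/800 m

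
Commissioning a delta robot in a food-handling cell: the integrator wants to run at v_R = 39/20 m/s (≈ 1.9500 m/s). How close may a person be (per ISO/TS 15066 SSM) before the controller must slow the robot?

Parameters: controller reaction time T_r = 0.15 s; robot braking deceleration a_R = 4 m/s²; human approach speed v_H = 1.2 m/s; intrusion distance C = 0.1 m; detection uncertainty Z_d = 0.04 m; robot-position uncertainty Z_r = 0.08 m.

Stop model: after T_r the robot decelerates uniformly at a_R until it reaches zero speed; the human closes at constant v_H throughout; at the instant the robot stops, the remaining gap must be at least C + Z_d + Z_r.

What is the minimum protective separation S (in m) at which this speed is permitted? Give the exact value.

braking lasts T_s = (39/20)/4 = 0.4875 s
robot in T_r: 1.9500·0.1500 = 0.2925 m
robot under decel: 1.9500²/(2·4.0000) = 0.4753 m
human over T_r+T_s: 1.2000·(0.1500+0.4875) = 0.7650 m
margins: 0.1000+0.0400+0.0800 = 0.2200 m
S_min ≈ 0.2925+0.4753+0.7650+0.2200  ⇒  S_min = 5609/3200 m

S_min = 5609/3200 m = 1.7528 m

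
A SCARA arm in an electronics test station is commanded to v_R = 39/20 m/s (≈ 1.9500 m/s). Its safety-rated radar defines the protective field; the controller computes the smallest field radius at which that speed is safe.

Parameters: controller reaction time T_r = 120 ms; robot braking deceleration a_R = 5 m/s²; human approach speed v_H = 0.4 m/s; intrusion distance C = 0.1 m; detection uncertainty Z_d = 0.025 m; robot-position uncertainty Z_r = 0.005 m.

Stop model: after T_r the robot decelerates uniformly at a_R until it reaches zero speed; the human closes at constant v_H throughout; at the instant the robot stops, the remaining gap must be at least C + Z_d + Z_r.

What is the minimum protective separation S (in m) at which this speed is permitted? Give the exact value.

S_min = 3793/4000 m = 0.9483 m

stop time T_s = (39/20)/5 = 0.3900 s
reaction-phase robot travel = 1.9500·0.1200 = 0.2340 m
braking distance = 1.9500²/(2·5.0000) = 0.3802 m
human over T_r+T_s: 0.4000·(0.1200+0.3900) = 0.2040 m
C+Z_d+Z_r = 0.1000+0.0250+0.0050 = 0.1300 m
S_min ≈ 0.2340+0.3802+0.2040+0.1300  ⇒  S_min = 3793/4000 m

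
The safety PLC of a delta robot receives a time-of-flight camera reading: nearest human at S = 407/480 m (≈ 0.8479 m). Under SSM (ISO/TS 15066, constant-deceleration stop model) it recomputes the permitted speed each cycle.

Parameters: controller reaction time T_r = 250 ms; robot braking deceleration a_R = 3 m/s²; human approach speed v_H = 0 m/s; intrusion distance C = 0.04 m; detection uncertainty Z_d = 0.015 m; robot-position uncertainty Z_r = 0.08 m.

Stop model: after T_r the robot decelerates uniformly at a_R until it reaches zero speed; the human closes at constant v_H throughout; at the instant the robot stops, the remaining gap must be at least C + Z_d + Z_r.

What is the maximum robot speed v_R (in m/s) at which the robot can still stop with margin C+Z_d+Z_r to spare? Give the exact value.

v_R_max = 29/20 m/s = 1.4500 m/s

collect terms ⇒ (1/6)·v_R² + (1/4)·v_R + (-1711/2400) = 0
  disc = (1/4)² − 4·(1/6)·(-1711/2400) = 121/225 ; √disc = 11/15
  v_R = (−(1/4) + 11/15) / (2·(1/6)) = 29/20 m/s
check:
T_s = v_R/a_R = (29/20)/3 = 0.4833 s
robot in T_r: 1.4500·0.2500 = 0.3625 m
robot under decel: 1.4500²/(2·3.0000) = 0.3504 m
human closes 0.0000·0.7333 = 0.0000 m
C+Z_d+Z_r = 0.0400+0.0150+0.0800 = 0.1350 m
sum ≈ 0.3625+0.3504+0.0000+0.1350 ≈ 0.8479 m = S ✓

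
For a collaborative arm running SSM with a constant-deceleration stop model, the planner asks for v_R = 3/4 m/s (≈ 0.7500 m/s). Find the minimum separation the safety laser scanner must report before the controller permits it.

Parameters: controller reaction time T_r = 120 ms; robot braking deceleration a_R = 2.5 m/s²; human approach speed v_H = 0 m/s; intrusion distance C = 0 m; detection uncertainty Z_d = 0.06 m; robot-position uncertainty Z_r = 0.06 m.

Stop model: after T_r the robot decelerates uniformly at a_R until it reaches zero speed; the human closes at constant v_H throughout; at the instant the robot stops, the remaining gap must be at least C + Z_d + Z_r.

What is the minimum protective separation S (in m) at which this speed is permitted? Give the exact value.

braking lasts T_s = (3/4)/(5/2) = 0.3000 s
reaction-phase robot travel = 0.7500·0.1200 = 0.0900 m
braking distance = 0.7500²/(2·2.5000) = 0.1125 m
human closes 0.0000·0.4200 = 0.0000 m
C+Z_d+Z_r = 0.0000+0.0600+0.0600 = 0.1200 m
S_min ≈ 0.0900+0.1125+0.0000+0.1200  ⇒  S_min = 129/400 m

S_min = 129/400 m = 0.3225 m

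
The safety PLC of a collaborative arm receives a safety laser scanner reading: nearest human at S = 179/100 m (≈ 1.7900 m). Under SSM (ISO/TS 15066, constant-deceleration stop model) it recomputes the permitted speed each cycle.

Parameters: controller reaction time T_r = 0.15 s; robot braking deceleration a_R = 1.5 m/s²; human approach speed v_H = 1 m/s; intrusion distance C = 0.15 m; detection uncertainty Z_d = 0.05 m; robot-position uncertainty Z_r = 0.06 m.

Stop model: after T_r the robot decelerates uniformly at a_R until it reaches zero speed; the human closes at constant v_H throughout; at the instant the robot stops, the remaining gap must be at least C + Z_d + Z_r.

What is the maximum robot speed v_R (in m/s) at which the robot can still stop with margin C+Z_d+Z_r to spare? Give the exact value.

collect terms ⇒ (1/3)·v_R² + (49/60)·v_R + (-69/50) = 0
  disc = (49/60)² − 4·(1/3)·(-69/50) = 361/144 ; √disc = 19/12
  v_R = (−(49/60) + 19/12) / (2·(1/3)) = 23/20 m/s
check:
T_s = v_R/a_R = (23/20)/(3/2) = 0.7667 s
reaction-phase robot travel = 1.1500·0.1500 = 0.1725 m
robot under decel: 1.1500²/(2·1.5000) = 0.4408 m
human over T_r+T_s: 1.0000·(0.1500+0.7667) = 0.9167 m
C+Z_d+Z_r = 0.1500+0.0500+0.0600 = 0.2600 m
sum ≈ 0.1725+0.4408+0.9167+0.2600 ≈ 1.7900 m = S ✓

v_R_max = 23/20 m/s = 1.1500 m/s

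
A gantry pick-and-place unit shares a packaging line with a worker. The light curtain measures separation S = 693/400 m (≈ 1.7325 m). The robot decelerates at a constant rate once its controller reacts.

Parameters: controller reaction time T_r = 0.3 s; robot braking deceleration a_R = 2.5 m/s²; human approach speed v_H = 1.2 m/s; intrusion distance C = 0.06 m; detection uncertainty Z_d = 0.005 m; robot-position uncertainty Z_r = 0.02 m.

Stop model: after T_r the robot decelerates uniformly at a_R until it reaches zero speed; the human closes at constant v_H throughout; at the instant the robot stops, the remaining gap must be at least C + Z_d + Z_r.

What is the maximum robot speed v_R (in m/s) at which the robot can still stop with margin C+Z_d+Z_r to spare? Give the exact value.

quadratic (1/5)·v² + (39/50)·v + (-103/80) = 0
  disc = (39/50)² − 4·(1/5)·(-103/80) = 1024/625 ; √disc = 32/25
  v_R = (−(39/50) + 32/25) / (2·(1/5)) = 5/4 m/s
check:
T_s = v_R/a_R = (5/4)/(5/2) = 0.5000 s
reaction-phase robot travel = 1.2500·0.3000 = 0.3750 m
robot covers 1.2500·0.5000 − ½·2.5000·0.5000² = 0.3125 m while stopping
person approaches 1.2000·(0.3000+0.5000) = 0.9600 m
C+Z_d+Z_r = 0.0600+0.0050+0.0200 = 0.0850 m
sum ≈ 0.3750+0.3125+0.9600+0.0850 ≈ 1.7325 m = S ✓

v_R_max = 5/4 m/s = 1.2500 m/s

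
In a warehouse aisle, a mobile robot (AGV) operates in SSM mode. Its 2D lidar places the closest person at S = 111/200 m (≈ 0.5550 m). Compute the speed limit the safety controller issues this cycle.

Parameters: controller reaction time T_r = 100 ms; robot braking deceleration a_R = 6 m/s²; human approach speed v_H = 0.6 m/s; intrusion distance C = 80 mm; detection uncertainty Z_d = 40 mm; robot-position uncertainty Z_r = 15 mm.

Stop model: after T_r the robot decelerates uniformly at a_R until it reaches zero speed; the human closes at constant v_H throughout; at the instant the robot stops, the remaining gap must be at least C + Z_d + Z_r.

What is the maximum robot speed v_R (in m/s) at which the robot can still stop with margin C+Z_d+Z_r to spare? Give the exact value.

at the boundary: (1/12)·v² + (1/5)·v + (-9/25) = 0
  disc = (1/5)² − 4·(1/12)·(-9/25) = 4/25 ; √disc = 2/5
  v_R = (−(1/5) + 2/5) / (2·(1/12)) = 6/5 m/s
check:
braking lasts T_s = (6/5)/6 = 0.2000 s
reaction-phase robot travel = 1.2000·0.1000 = 0.1200 m
robot covers 1.2000·0.2000 − ½·6.0000·0.2000² = 0.1200 m while stopping
human over T_r+T_s: 0.6000·(0.1000+0.2000) = 0.1800 m
residual clearance needed = 0.0800+0.0400+0.0150 = 0.1350 m
sum ≈ 0.1200+0.1200+0.1800+0.1350 ≈ 0.5550 m = S ✓

v_R_max = 6/5 m/s = 1.2000 m/s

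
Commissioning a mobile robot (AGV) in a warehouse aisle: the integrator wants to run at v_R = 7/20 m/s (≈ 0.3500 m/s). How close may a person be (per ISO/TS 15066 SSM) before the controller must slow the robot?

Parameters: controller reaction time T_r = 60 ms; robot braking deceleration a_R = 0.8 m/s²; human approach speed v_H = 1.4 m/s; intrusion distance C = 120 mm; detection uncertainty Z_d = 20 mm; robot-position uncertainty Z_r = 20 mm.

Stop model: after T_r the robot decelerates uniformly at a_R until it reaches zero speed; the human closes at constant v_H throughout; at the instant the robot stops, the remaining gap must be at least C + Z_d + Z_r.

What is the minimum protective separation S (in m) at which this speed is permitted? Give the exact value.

S_min = 3053/3200 m = 0.9541 m

T_s = v_R/a_R = (7/20)/(4/5) = 0.4375 s
reaction-phase robot travel = 0.3500·0.0600 = 0.0210 m
braking distance = 0.3500²/(2·0.8000) = 0.0766 m
person approaches 1.4000·(0.0600+0.4375) = 0.6965 m
C+Z_d+Z_r = 0.1200+0.0200+0.0200 = 0.1600 m
S_min ≈ 0.0210+0.0766+0.6965+0.1600  ⇒  S_min = 3053/3200 m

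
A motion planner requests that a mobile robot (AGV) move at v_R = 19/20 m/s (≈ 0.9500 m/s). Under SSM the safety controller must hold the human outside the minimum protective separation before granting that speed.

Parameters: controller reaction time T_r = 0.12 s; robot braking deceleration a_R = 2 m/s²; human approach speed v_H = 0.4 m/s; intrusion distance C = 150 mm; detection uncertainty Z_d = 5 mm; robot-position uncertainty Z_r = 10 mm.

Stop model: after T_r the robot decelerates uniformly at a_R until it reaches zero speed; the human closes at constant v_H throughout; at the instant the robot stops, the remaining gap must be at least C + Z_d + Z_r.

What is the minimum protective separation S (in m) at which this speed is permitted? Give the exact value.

T_s = v_R/a_R = (19/20)/2 = 0.4750 s
robot in T_r: 0.9500·0.1200 = 0.1140 m
braking distance = 0.9500²/(2·2.0000) = 0.2256 m
person approaches 0.4000·(0.1200+0.4750) = 0.2380 m
residual clearance needed = 0.1500+0.0050+0.0100 = 0.1650 m
S_min ≈ 0.1140+0.2256+0.2380+0.1650  ⇒  S_min = 5941/8000 m

S_min = 5941/8000 m = 0.7426 m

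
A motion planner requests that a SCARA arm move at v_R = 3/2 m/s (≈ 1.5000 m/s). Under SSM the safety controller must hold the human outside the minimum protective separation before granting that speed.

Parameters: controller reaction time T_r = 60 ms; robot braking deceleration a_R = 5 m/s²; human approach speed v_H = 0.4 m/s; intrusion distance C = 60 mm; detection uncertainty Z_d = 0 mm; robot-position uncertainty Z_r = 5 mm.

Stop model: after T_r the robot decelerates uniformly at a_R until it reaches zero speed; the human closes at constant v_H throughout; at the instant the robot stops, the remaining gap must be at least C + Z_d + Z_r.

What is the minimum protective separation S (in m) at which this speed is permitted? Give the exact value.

stop time T_s = (3/2)/5 = 0.3000 s
robot in T_r: 1.5000·0.0600 = 0.0900 m
robot covers 1.5000·0.3000 − ½·5.0000·0.3000² = 0.2250 m while stopping
human closes 0.4000·0.3600 = 0.1440 m
residual clearance needed = 0.0600+0.0000+0.0050 = 0.0650 m
S_min ≈ 0.0900+0.2250+0.1440+0.0650  ⇒  S_min = 131/250 m

S_min = 131/250 m = 0.5240 m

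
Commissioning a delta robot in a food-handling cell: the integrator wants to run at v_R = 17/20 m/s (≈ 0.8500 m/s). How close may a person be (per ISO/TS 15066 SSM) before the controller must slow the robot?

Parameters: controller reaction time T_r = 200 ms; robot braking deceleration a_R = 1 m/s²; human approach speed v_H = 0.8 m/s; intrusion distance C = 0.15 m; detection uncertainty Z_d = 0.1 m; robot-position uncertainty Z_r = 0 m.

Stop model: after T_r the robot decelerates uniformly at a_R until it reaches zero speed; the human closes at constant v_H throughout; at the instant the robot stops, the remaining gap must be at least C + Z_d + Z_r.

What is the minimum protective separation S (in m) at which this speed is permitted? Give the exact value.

S_min = 1297/800 m = 1.6213 m

stop time T_s = (17/20)/1 = 0.8500 s
robot covers v_R·T_r = 0.8500·0.2000 = 0.1700 m before braking
robot covers 0.8500·0.8500 − ½·1.0000·0.8500² = 0.3613 m while stopping
human closes 0.8000·1.0500 = 0.8400 m
margins: 0.1500+0.1000+0.0000 = 0.2500 m
S_min ≈ 0.1700+0.3613+0.8400+0.2500  ⇒  S_min = 1297/800 m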